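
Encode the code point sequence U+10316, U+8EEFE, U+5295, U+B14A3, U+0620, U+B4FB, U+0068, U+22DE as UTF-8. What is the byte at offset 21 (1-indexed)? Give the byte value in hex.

1-indexed offset 21 is 0-indexed offset 20.
U+10316 → 4-byte form F0 90 8C 96 at offsets 0–3.
U+8EEFE → 4-byte form F2 8E BB BE at offsets 4–7.
U+5295 → 3-byte form E5 8A 95 at offsets 8–10.
U+B14A3 → 4-byte form F2 B1 92 A3 at offsets 11–14.
U+0620 → 2-byte form D8 A0 at offsets 15–16.
U+B4FB → 3-byte form EB 93 BB at offsets 17–19.
U+0068 → 1-byte form 68 at offsets 20–20.
Offset 20 falls in char 7's range; it's byte 1 of 68 = 0x68.

0x68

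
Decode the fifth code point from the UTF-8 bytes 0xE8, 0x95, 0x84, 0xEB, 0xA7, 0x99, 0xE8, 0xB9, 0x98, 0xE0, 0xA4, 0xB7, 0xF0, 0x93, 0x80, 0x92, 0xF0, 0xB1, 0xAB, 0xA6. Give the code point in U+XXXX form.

U+13012

Offset 0: leading byte 0xE8 = 11101000 → 3-byte char #1 = E8 95 84.
Offset 3: leading byte 0xEB = 11101011 → 3-byte char #2 = EB A7 99.
Offset 6: leading byte 0xE8 = 11101000 → 3-byte char #3 = E8 B9 98.
Offset 9: leading byte 0xE0 = 11100000 → 3-byte char #4 = E0 A4 B7.
Offset 12: leading byte 0xF0 = 11110000 → 4-byte char #5 = F0 93 80 92.
Leading byte 0xF0 = 11110000 matches 11110xxx → 4-byte sequence.
Byte 1: 0xF0 = 11110000, payload 000 (3 bits).
Byte 2: 0x93 = 10010011 (10xxxxxx ✓), payload 010011.
Byte 3: 0x80 = 10000000 (10xxxxxx ✓), payload 000000.
Byte 4: 0x92 = 10010010 (10xxxxxx ✓), payload 010010.
Concatenate: 000010011000000010010 = 0x13012 (21 bits → U+13012).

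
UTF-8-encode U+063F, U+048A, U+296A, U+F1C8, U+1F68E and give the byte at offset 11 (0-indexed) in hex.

U+063F → 2-byte form D8 BF at offsets 0–1.
U+048A → 2-byte form D2 8A at offsets 2–3.
U+296A → 3-byte form E2 A5 AA at offsets 4–6.
U+F1C8 → 3-byte form EF 87 88 at offsets 7–9.
U+1F68E → 4-byte form F0 9F 9A 8E at offsets 10–13.
Offset 11 falls in char 5's range; it's byte 2 of F0 9F 9A 8E = 0x9F.

0x9F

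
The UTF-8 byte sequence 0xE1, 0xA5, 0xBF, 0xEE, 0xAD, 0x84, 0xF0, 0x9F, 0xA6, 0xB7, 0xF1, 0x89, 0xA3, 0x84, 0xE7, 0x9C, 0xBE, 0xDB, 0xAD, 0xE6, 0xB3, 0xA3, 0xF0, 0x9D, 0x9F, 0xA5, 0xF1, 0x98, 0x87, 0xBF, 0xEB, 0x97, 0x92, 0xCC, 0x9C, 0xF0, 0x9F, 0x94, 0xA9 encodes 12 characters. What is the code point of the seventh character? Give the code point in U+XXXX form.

U+6CE3

Offset 0: leading byte 0xE1 = 11100001 → 3-byte char #1 = E1 A5 BF.
Offset 3: leading byte 0xEE = 11101110 → 3-byte char #2 = EE AD 84.
Offset 6: leading byte 0xF0 = 11110000 → 4-byte char #3 = F0 9F A6 B7.
Offset 10: leading byte 0xF1 = 11110001 → 4-byte char #4 = F1 89 A3 84.
Offset 14: leading byte 0xE7 = 11100111 → 3-byte char #5 = E7 9C BE.
Offset 17: leading byte 0xDB = 11011011 → 2-byte char #6 = DB AD.
Offset 19: leading byte 0xE6 = 11100110 → 3-byte char #7 = E6 B3 A3.
Leading byte 0xE6 = 11100110 matches 1110xxxx → 3-byte sequence.
Byte 1: 0xE6 = 11100110, payload 0110 (4 bits).
Byte 2: 0xB3 = 10110011 (10xxxxxx ✓), payload 110011.
Byte 3: 0xA3 = 10100011 (10xxxxxx ✓), payload 100011.
Concatenate: 0110110011100011 = 0x6CE3 (16 bits → U+6CE3).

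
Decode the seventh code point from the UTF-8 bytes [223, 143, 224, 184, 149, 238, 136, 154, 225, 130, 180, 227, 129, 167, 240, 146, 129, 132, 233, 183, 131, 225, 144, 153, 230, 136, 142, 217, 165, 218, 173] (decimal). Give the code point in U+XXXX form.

Offset 0: leading byte 0xDF = 11011111 → 2-byte char #1 = DF 8F.
Offset 2: leading byte 0xE0 = 11100000 → 3-byte char #2 = E0 B8 95.
Offset 5: leading byte 0xEE = 11101110 → 3-byte char #3 = EE 88 9A.
Offset 8: leading byte 0xE1 = 11100001 → 3-byte char #4 = E1 82 B4.
Offset 11: leading byte 0xE3 = 11100011 → 3-byte char #5 = E3 81 A7.
Offset 14: leading byte 0xF0 = 11110000 → 4-byte char #6 = F0 92 81 84.
Offset 18: leading byte 0xE9 = 11101001 → 3-byte char #7 = E9 B7 83.
Leading byte 0xE9 = 11101001 matches 1110xxxx → 3-byte sequence.
Byte 1: 0xE9 = 11101001, payload 1001 (4 bits).
Byte 2: 0xB7 = 10110111 (10xxxxxx ✓), payload 110111.
Byte 3: 0x83 = 10000011 (10xxxxxx ✓), payload 000011.
Concatenate: 1001110111000011 = 0x9DC3 (16 bits → U+9DC3).

U+9DC3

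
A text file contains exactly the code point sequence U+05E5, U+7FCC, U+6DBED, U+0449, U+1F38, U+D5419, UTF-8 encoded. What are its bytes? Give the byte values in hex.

U+05E5: 2-byte form → D7 A5.
U+7FCC: 3-byte form → E7 BF 8C.
U+6DBED: 4-byte form → F1 AD AF AD.
U+0449: 2-byte form → D1 89.
U+1F38: 3-byte form → E1 BC B8.
U+D5419: 4-byte form → F3 95 90 99.
Concatenated (18 bytes): D7 A5 E7 BF 8C F1 AD AF AD D1 89 E1 BC B8 F3 95 90 99.

D7 A5 E7 BF 8C F1 AD AF AD D1 89 E1 BC B8 F3 95 90 99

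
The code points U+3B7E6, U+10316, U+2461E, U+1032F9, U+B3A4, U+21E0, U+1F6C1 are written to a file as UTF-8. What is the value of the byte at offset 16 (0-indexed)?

U+3B7E6 → 4-byte form F0 BB 9F A6 at offsets 0–3.
U+10316 → 4-byte form F0 90 8C 96 at offsets 4–7.
U+2461E → 4-byte form F0 A4 98 9E at offsets 8–11.
U+1032F9 → 4-byte form F4 83 8B B9 at offsets 12–15.
U+B3A4 → 3-byte form EB 8E A4 at offsets 16–18.
Offset 16 falls in char 5's range; it's byte 1 of EB 8E A4 = 0xEB.

0xEB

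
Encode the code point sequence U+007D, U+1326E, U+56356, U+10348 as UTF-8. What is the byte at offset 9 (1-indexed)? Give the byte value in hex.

1-indexed offset 9 is 0-indexed offset 8.
U+007D → 1-byte form 7D at offsets 0–0.
U+1326E → 4-byte form F0 93 89 AE at offsets 1–4.
U+56356 → 4-byte form F1 96 8D 96 at offsets 5–8.
Offset 8 falls in char 3's range; it's byte 4 of F1 96 8D 96 = 0x96.

0x96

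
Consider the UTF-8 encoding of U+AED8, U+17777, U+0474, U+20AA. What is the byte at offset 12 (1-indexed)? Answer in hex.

1-indexed offset 12 is 0-indexed offset 11.
U+AED8 → 3-byte form EA BB 98 at offsets 0–2.
U+17777 → 4-byte form F0 97 9D B7 at offsets 3–6.
U+0474 → 2-byte form D1 B4 at offsets 7–8.
U+20AA → 3-byte form E2 82 AA at offsets 9–11.
Offset 11 falls in char 4's range; it's byte 3 of E2 82 AA = 0xAA.

0xAA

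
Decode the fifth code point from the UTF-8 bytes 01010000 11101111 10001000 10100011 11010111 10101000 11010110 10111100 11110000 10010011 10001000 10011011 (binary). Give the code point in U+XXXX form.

Offset 0: leading byte 0x50 = 01010000 → 1-byte char #1 = 50.
Offset 1: leading byte 0xEF = 11101111 → 3-byte char #2 = EF 88 A3.
Offset 4: leading byte 0xD7 = 11010111 → 2-byte char #3 = D7 A8.
Offset 6: leading byte 0xD6 = 11010110 → 2-byte char #4 = D6 BC.
Offset 8: leading byte 0xF0 = 11110000 → 4-byte char #5 = F0 93 88 9B.
Leading byte 0xF0 = 11110000 matches 11110xxx → 4-byte sequence.
Byte 1: 0xF0 = 11110000, payload 000 (3 bits).
Byte 2: 0x93 = 10010011 (10xxxxxx ✓), payload 010011.
Byte 3: 0x88 = 10001000 (10xxxxxx ✓), payload 001000.
Byte 4: 0x9B = 10011011 (10xxxxxx ✓), payload 011011.
Concatenate: 000010011001000011011 = 0x1321B (21 bits → U+1321B).

U+1321B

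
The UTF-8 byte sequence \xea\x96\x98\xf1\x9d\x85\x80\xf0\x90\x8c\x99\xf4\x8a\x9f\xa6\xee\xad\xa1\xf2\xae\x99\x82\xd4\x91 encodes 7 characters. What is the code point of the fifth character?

Offset 0: leading byte 0xEA = 11101010 → 3-byte char #1 = EA 96 98.
Offset 3: leading byte 0xF1 = 11110001 → 4-byte char #2 = F1 9D 85 80.
Offset 7: leading byte 0xF0 = 11110000 → 4-byte char #3 = F0 90 8C 99.
Offset 11: leading byte 0xF4 = 11110100 → 4-byte char #4 = F4 8A 9F A6.
Offset 15: leading byte 0xEE = 11101110 → 3-byte char #5 = EE AD A1.
Leading byte 0xEE = 11101110 matches 1110xxxx → 3-byte sequence.
Byte 1: 0xEE = 11101110, payload 1110 (4 bits).
Byte 2: 0xAD = 10101101 (10xxxxxx ✓), payload 101101.
Byte 3: 0xA1 = 10100001 (10xxxxxx ✓), payload 100001.
Concatenate: 1110101101100001 = 0xEB61 (16 bits → U+EB61).

U+EB61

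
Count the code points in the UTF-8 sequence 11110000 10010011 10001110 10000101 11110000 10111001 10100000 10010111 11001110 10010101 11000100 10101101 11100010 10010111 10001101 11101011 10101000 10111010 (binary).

6

Byte at offset 0: 0xF0 = 11110000 → 4-byte char (#1). Advance 4.
Byte at offset 4: 0xF0 = 11110000 → 4-byte char (#2). Advance 4.
Byte at offset 8: 0xCE = 11001110 → 2-byte char (#3). Advance 2.
Byte at offset 10: 0xC4 = 11000100 → 2-byte char (#4). Advance 2.
Byte at offset 12: 0xE2 = 11100010 → 3-byte char (#5). Advance 3.
Byte at offset 15: 0xEB = 11101011 → 3-byte char (#6). Advance 3.
Reached end at offset 18 after 6 code points.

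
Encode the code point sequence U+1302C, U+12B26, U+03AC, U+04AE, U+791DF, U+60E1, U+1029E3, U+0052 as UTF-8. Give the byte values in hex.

F0 93 80 AC F0 92 AC A6 CE AC D2 AE F1 B9 87 9F E6 83 A1 F4 82 A7 A3 52

U+1302C: 4-byte form → F0 93 80 AC.
U+12B26: 4-byte form → F0 92 AC A6.
U+03AC: 2-byte form → CE AC.
U+04AE: 2-byte form → D2 AE.
U+791DF: 4-byte form → F1 B9 87 9F.
U+60E1: 3-byte form → E6 83 A1.
U+1029E3: 4-byte form → F4 82 A7 A3.
U+0052: 1-byte form → 52.
Concatenated (24 bytes): F0 93 80 AC F0 92 AC A6 CE AC D2 AE F1 B9 87 9F E6 83 A1 F4 82 A7 A3 52.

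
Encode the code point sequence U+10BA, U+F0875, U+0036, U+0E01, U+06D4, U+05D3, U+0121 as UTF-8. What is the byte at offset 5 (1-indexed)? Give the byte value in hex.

0xB0

1-indexed offset 5 is 0-indexed offset 4.
U+10BA → 3-byte form E1 82 BA at offsets 0–2.
U+F0875 → 4-byte form F3 B0 A1 B5 at offsets 3–6.
Offset 4 falls in char 2's range; it's byte 2 of F3 B0 A1 B5 = 0xB0.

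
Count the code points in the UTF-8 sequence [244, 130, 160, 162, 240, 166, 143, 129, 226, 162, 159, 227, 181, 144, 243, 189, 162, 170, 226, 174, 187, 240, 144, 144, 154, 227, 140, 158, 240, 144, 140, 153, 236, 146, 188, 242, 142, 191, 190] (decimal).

Byte at offset 0: 0xF4 = 11110100 → 4-byte char (#1). Advance 4.
Byte at offset 4: 0xF0 = 11110000 → 4-byte char (#2). Advance 4.
Byte at offset 8: 0xE2 = 11100010 → 3-byte char (#3). Advance 3.
Byte at offset 11: 0xE3 = 11100011 → 3-byte char (#4). Advance 3.
Byte at offset 14: 0xF3 = 11110011 → 4-byte char (#5). Advance 4.
Byte at offset 18: 0xE2 = 11100010 → 3-byte char (#6). Advance 3.
Byte at offset 21: 0xF0 = 11110000 → 4-byte char (#7). Advance 4.
Byte at offset 25: 0xE3 = 11100011 → 3-byte char (#8). Advance 3.
Byte at offset 28: 0xF0 = 11110000 → 4-byte char (#9). Advance 4.
Byte at offset 32: 0xEC = 11101100 → 3-byte char (#10). Advance 3.
Byte at offset 35: 0xF2 = 11110010 → 4-byte char (#11). Advance 4.
Reached end at offset 39 after 11 code points.

11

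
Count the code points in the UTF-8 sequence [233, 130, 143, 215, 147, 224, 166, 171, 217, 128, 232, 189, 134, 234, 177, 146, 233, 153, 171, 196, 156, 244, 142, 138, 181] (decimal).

Byte at offset 0: 0xE9 = 11101001 → 3-byte char (#1). Advance 3.
Byte at offset 3: 0xD7 = 11010111 → 2-byte char (#2). Advance 2.
Byte at offset 5: 0xE0 = 11100000 → 3-byte char (#3). Advance 3.
Byte at offset 8: 0xD9 = 11011001 → 2-byte char (#4). Advance 2.
Byte at offset 10: 0xE8 = 11101000 → 3-byte char (#5). Advance 3.
Byte at offset 13: 0xEA = 11101010 → 3-byte char (#6). Advance 3.
Byte at offset 16: 0xE9 = 11101001 → 3-byte char (#7). Advance 3.
Byte at offset 19: 0xC4 = 11000100 → 2-byte char (#8). Advance 2.
Byte at offset 21: 0xF4 = 11110100 → 4-byte char (#9). Advance 4.
Reached end at offset 25 after 9 code points.

9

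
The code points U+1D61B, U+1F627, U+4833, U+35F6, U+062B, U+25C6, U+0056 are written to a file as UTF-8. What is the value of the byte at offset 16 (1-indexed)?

1-indexed offset 16 is 0-indexed offset 15.
U+1D61B → 4-byte form F0 9D 98 9B at offsets 0–3.
U+1F627 → 4-byte form F0 9F 98 A7 at offsets 4–7.
U+4833 → 3-byte form E4 A0 B3 at offsets 8–10.
U+35F6 → 3-byte form E3 97 B6 at offsets 11–13.
U+062B → 2-byte form D8 AB at offsets 14–15.
Offset 15 falls in char 5's range; it's byte 2 of D8 AB = 0xAB.

0xAB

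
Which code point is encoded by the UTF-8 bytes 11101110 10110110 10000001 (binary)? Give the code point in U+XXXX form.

U+ED81

Leading byte 0xEE = 11101110 matches 1110xxxx → 3-byte sequence.
Byte 1: 0xEE = 11101110, payload 1110 (4 bits).
Byte 2: 0xB6 = 10110110 (10xxxxxx ✓), payload 110110.
Byte 3: 0x81 = 10000001 (10xxxxxx ✓), payload 000001.
Concatenate: 1110110110000001 = 0xED81 (16 bits → U+ED81).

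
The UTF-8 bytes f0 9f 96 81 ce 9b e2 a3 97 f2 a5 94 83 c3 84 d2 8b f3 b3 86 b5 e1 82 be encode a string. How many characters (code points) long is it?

8

Byte at offset 0: 0xF0 = 11110000 → 4-byte char (#1). Advance 4.
Byte at offset 4: 0xCE = 11001110 → 2-byte char (#2). Advance 2.
Byte at offset 6: 0xE2 = 11100010 → 3-byte char (#3). Advance 3.
Byte at offset 9: 0xF2 = 11110010 → 4-byte char (#4). Advance 4.
Byte at offset 13: 0xC3 = 11000011 → 2-byte char (#5). Advance 2.
Byte at offset 15: 0xD2 = 11010010 → 2-byte char (#6). Advance 2.
Byte at offset 17: 0xF3 = 11110011 → 4-byte char (#7). Advance 4.
Byte at offset 21: 0xE1 = 11100001 → 3-byte char (#8). Advance 3.
Reached end at offset 24 after 8 code points.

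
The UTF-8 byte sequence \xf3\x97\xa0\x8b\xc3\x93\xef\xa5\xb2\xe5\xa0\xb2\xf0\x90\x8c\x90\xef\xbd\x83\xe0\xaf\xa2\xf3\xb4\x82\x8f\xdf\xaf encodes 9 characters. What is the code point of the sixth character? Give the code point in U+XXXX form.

U+FF43

Offset 0: leading byte 0xF3 = 11110011 → 4-byte char #1 = F3 97 A0 8B.
Offset 4: leading byte 0xC3 = 11000011 → 2-byte char #2 = C3 93.
Offset 6: leading byte 0xEF = 11101111 → 3-byte char #3 = EF A5 B2.
Offset 9: leading byte 0xE5 = 11100101 → 3-byte char #4 = E5 A0 B2.
Offset 12: leading byte 0xF0 = 11110000 → 4-byte char #5 = F0 90 8C 90.
Offset 16: leading byte 0xEF = 11101111 → 3-byte char #6 = EF BD 83.
Leading byte 0xEF = 11101111 matches 1110xxxx → 3-byte sequence.
Byte 1: 0xEF = 11101111, payload 1111 (4 bits).
Byte 2: 0xBD = 10111101 (10xxxxxx ✓), payload 111101.
Byte 3: 0x83 = 10000011 (10xxxxxx ✓), payload 000011.
Concatenate: 1111111101000011 = 0xFF43 (16 bits → U+FF43).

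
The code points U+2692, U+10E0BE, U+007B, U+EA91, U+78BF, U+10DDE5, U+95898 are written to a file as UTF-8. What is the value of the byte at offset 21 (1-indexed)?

0xA2

1-indexed offset 21 is 0-indexed offset 20.
U+2692 → 3-byte form E2 9A 92 at offsets 0–2.
U+10E0BE → 4-byte form F4 8E 82 BE at offsets 3–6.
U+007B → 1-byte form 7B at offsets 7–7.
U+EA91 → 3-byte form EE AA 91 at offsets 8–10.
U+78BF → 3-byte form E7 A2 BF at offsets 11–13.
U+10DDE5 → 4-byte form F4 8D B7 A5 at offsets 14–17.
U+95898 → 4-byte form F2 95 A2 98 at offsets 18–21.
Offset 20 falls in char 7's range; it's byte 3 of F2 95 A2 98 = 0xA2.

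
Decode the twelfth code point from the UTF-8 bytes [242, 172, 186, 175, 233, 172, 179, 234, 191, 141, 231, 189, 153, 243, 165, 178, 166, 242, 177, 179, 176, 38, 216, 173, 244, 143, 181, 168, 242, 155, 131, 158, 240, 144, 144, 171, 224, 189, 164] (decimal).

Offset 0: leading byte 0xF2 = 11110010 → 4-byte char #1 = F2 AC BA AF.
Offset 4: leading byte 0xE9 = 11101001 → 3-byte char #2 = E9 AC B3.
Offset 7: leading byte 0xEA = 11101010 → 3-byte char #3 = EA BF 8D.
Offset 10: leading byte 0xE7 = 11100111 → 3-byte char #4 = E7 BD 99.
Offset 13: leading byte 0xF3 = 11110011 → 4-byte char #5 = F3 A5 B2 A6.
Offset 17: leading byte 0xF2 = 11110010 → 4-byte char #6 = F2 B1 B3 B0.
Offset 21: leading byte 0x26 = 00100110 → 1-byte char #7 = 26.
Offset 22: leading byte 0xD8 = 11011000 → 2-byte char #8 = D8 AD.
Offset 24: leading byte 0xF4 = 11110100 → 4-byte char #9 = F4 8F B5 A8.
Offset 28: leading byte 0xF2 = 11110010 → 4-byte char #10 = F2 9B 83 9E.
Offset 32: leading byte 0xF0 = 11110000 → 4-byte char #11 = F0 90 90 AB.
Offset 36: leading byte 0xE0 = 11100000 → 3-byte char #12 = E0 BD A4.
Leading byte 0xE0 = 11100000 matches 1110xxxx → 3-byte sequence.
Byte 1: 0xE0 = 11100000, payload 0000 (4 bits).
Byte 2: 0xBD = 10111101 (10xxxxxx ✓), payload 111101.
Byte 3: 0xA4 = 10100100 (10xxxxxx ✓), payload 100100.
Concatenate: 0000111101100100 = 0xF64 (16 bits → U+0F64).

U+0F64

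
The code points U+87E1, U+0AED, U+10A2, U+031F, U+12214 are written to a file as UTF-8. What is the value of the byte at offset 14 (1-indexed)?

1-indexed offset 14 is 0-indexed offset 13.
U+87E1 → 3-byte form E8 9F A1 at offsets 0–2.
U+0AED → 3-byte form E0 AB AD at offsets 3–5.
U+10A2 → 3-byte form E1 82 A2 at offsets 6–8.
U+031F → 2-byte form CC 9F at offsets 9–10.
U+12214 → 4-byte form F0 92 88 94 at offsets 11–14.
Offset 13 falls in char 5's range; it's byte 3 of F0 92 88 94 = 0x88.

0x88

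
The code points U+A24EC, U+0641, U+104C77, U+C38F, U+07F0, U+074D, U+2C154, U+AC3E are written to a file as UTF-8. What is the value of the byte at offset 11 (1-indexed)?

1-indexed offset 11 is 0-indexed offset 10.
U+A24EC → 4-byte form F2 A2 93 AC at offsets 0–3.
U+0641 → 2-byte form D9 81 at offsets 4–5.
U+104C77 → 4-byte form F4 84 B1 B7 at offsets 6–9.
U+C38F → 3-byte form EC 8E 8F at offsets 10–12.
Offset 10 falls in char 4's range; it's byte 1 of EC 8E 8F = 0xEC.

0xEC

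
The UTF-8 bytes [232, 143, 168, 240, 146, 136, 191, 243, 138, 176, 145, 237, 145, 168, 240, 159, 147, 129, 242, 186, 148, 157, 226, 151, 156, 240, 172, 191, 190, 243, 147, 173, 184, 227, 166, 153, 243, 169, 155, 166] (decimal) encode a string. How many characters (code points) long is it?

11

Byte at offset 0: 0xE8 = 11101000 → 3-byte char (#1). Advance 3.
Byte at offset 3: 0xF0 = 11110000 → 4-byte char (#2). Advance 4.
Byte at offset 7: 0xF3 = 11110011 → 4-byte char (#3). Advance 4.
Byte at offset 11: 0xED = 11101101 → 3-byte char (#4). Advance 3.
Byte at offset 14: 0xF0 = 11110000 → 4-byte char (#5). Advance 4.
Byte at offset 18: 0xF2 = 11110010 → 4-byte char (#6). Advance 4.
Byte at offset 22: 0xE2 = 11100010 → 3-byte char (#7). Advance 3.
Byte at offset 25: 0xF0 = 11110000 → 4-byte char (#8). Advance 4.
Byte at offset 29: 0xF3 = 11110011 → 4-byte char (#9). Advance 4.
Byte at offset 33: 0xE3 = 11100011 → 3-byte char (#10). Advance 3.
Byte at offset 36: 0xF3 = 11110011 → 4-byte char (#11). Advance 4.
Reached end at offset 40 after 11 code points.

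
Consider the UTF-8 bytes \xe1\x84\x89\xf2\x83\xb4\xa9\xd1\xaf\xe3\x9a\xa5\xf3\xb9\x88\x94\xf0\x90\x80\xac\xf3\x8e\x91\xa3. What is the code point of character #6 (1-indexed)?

U+1002C

Offset 0: leading byte 0xE1 = 11100001 → 3-byte char #1 = E1 84 89.
Offset 3: leading byte 0xF2 = 11110010 → 4-byte char #2 = F2 83 B4 A9.
Offset 7: leading byte 0xD1 = 11010001 → 2-byte char #3 = D1 AF.
Offset 9: leading byte 0xE3 = 11100011 → 3-byte char #4 = E3 9A A5.
Offset 12: leading byte 0xF3 = 11110011 → 4-byte char #5 = F3 B9 88 94.
Offset 16: leading byte 0xF0 = 11110000 → 4-byte char #6 = F0 90 80 AC.
Leading byte 0xF0 = 11110000 matches 11110xxx → 4-byte sequence.
Byte 1: 0xF0 = 11110000, payload 000 (3 bits).
Byte 2: 0x90 = 10010000 (10xxxxxx ✓), payload 010000.
Byte 3: 0x80 = 10000000 (10xxxxxx ✓), payload 000000.
Byte 4: 0xAC = 10101100 (10xxxxxx ✓), payload 101100.
Concatenate: 000010000000000101100 = 0x1002C (21 bits → U+1002C).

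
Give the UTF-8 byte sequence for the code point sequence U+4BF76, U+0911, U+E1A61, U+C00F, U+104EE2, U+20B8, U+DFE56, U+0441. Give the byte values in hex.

F1 8B BD B6 E0 A4 91 F3 A1 A9 A1 EC 80 8F F4 84 BB A2 E2 82 B8 F3 9F B9 96 D1 81

U+4BF76: 4-byte form → F1 8B BD B6.
U+0911: 3-byte form → E0 A4 91.
U+E1A61: 4-byte form → F3 A1 A9 A1.
U+C00F: 3-byte form → EC 80 8F.
U+104EE2: 4-byte form → F4 84 BB A2.
U+20B8: 3-byte form → E2 82 B8.
U+DFE56: 4-byte form → F3 9F B9 96.
U+0441: 2-byte form → D1 81.
Concatenated (27 bytes): F1 8B BD B6 E0 A4 91 F3 A1 A9 A1 EC 80 8F F4 84 BB A2 E2 82 B8 F3 9F B9 96 D1 81.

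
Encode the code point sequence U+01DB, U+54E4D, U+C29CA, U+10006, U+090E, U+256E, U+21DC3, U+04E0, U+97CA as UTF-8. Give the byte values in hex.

U+01DB: 2-byte form → C7 9B.
U+54E4D: 4-byte form → F1 94 B9 8D.
U+C29CA: 4-byte form → F3 82 A7 8A.
U+10006: 4-byte form → F0 90 80 86.
U+090E: 3-byte form → E0 A4 8E.
U+256E: 3-byte form → E2 95 AE.
U+21DC3: 4-byte form → F0 A1 B7 83.
U+04E0: 2-byte form → D3 A0.
U+97CA: 3-byte form → E9 9F 8A.
Concatenated (29 bytes): C7 9B F1 94 B9 8D F3 82 A7 8A F0 90 80 86 E0 A4 8E E2 95 AE F0 A1 B7 83 D3 A0 E9 9F 8A.

C7 9B F1 94 B9 8D F3 82 A7 8A F0 90 80 86 E0 A4 8E E2 95 AE F0 A1 B7 83 D3 A0 E9 9F 8A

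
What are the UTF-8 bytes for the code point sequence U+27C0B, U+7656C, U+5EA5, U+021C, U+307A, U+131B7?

U+27C0B: 4-byte form → F0 A7 B0 8B.
U+7656C: 4-byte form → F1 B6 95 AC.
U+5EA5: 3-byte form → E5 BA A5.
U+021C: 2-byte form → C8 9C.
U+307A: 3-byte form → E3 81 BA.
U+131B7: 4-byte form → F0 93 86 B7.
Concatenated (20 bytes): F0 A7 B0 8B F1 B6 95 AC E5 BA A5 C8 9C E3 81 BA F0 93 86 B7.

F0 A7 B0 8B F1 B6 95 AC E5 BA A5 C8 9C E3 81 BA F0 93 86 B7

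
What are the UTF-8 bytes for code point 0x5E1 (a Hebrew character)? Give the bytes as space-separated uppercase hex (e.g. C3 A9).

D7 A1

U+05E1 = 0x5E1 = 1505 decimal. In range U+0080–U+07FF → 2-byte form: 110xxxxx 10xxxxxx.
Binary (11 bits): 10111100001.
Split 5+6: 10111 | 100001.
Byte 1: 11010111 = 0xD7.
Byte 2: 10100001 = 0xA1.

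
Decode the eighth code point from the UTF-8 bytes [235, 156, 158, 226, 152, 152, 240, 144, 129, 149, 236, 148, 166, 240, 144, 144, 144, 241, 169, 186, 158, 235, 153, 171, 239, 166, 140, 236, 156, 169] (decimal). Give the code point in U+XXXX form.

Offset 0: leading byte 0xEB = 11101011 → 3-byte char #1 = EB 9C 9E.
Offset 3: leading byte 0xE2 = 11100010 → 3-byte char #2 = E2 98 98.
Offset 6: leading byte 0xF0 = 11110000 → 4-byte char #3 = F0 90 81 95.
Offset 10: leading byte 0xEC = 11101100 → 3-byte char #4 = EC 94 A6.
Offset 13: leading byte 0xF0 = 11110000 → 4-byte char #5 = F0 90 90 90.
Offset 17: leading byte 0xF1 = 11110001 → 4-byte char #6 = F1 A9 BA 9E.
Offset 21: leading byte 0xEB = 11101011 → 3-byte char #7 = EB 99 AB.
Offset 24: leading byte 0xEF = 11101111 → 3-byte char #8 = EF A6 8C.
Leading byte 0xEF = 11101111 matches 1110xxxx → 3-byte sequence.
Byte 1: 0xEF = 11101111, payload 1111 (4 bits).
Byte 2: 0xA6 = 10100110 (10xxxxxx ✓), payload 100110.
Byte 3: 0x8C = 10001100 (10xxxxxx ✓), payload 001100.
Concatenate: 1111100110001100 = 0xF98C (16 bits → U+F98C).

U+F98C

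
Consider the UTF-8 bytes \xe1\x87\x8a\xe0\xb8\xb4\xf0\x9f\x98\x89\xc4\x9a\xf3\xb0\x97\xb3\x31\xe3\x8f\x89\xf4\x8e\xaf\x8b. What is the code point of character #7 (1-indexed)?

Offset 0: leading byte 0xE1 = 11100001 → 3-byte char #1 = E1 87 8A.
Offset 3: leading byte 0xE0 = 11100000 → 3-byte char #2 = E0 B8 B4.
Offset 6: leading byte 0xF0 = 11110000 → 4-byte char #3 = F0 9F 98 89.
Offset 10: leading byte 0xC4 = 11000100 → 2-byte char #4 = C4 9A.
Offset 12: leading byte 0xF3 = 11110011 → 4-byte char #5 = F3 B0 97 B3.
Offset 16: leading byte 0x31 = 00110001 → 1-byte char #6 = 31.
Offset 17: leading byte 0xE3 = 11100011 → 3-byte char #7 = E3 8F 89.
Leading byte 0xE3 = 11100011 matches 1110xxxx → 3-byte sequence.
Byte 1: 0xE3 = 11100011, payload 0011 (4 bits).
Byte 2: 0x8F = 10001111 (10xxxxxx ✓), payload 001111.
Byte 3: 0x89 = 10001001 (10xxxxxx ✓), payload 001001.
Concatenate: 0011001111001001 = 0x33C9 (16 bits → U+33C9).

U+33C9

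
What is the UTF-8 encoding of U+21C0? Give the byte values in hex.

E2 87 80

U+21C0 = 0x21C0 = 8640 decimal. In range U+0800–U+FFFF → 3-byte form: 1110xxxx 10xxxxxx 10xxxxxx.
Binary (16 bits): 0010000111000000.
Split 4+6+6: 0010 | 000111 | 000000.
Byte 1: 11100010 = 0xE2.
Byte 2: 10000111 = 0x87.
Byte 3: 10000000 = 0x80.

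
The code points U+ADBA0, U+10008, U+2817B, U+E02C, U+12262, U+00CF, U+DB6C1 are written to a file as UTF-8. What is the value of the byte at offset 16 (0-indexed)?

0x92

U+ADBA0 → 4-byte form F2 AD AE A0 at offsets 0–3.
U+10008 → 4-byte form F0 90 80 88 at offsets 4–7.
U+2817B → 4-byte form F0 A8 85 BB at offsets 8–11.
U+E02C → 3-byte form EE 80 AC at offsets 12–14.
U+12262 → 4-byte form F0 92 89 A2 at offsets 15–18.
Offset 16 falls in char 5's range; it's byte 2 of F0 92 89 A2 = 0x92.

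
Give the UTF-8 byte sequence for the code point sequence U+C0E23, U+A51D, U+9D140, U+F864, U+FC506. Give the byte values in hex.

U+C0E23: 4-byte form → F3 80 B8 A3.
U+A51D: 3-byte form → EA 94 9D.
U+9D140: 4-byte form → F2 9D 85 80.
U+F864: 3-byte form → EF A1 A4.
U+FC506: 4-byte form → F3 BC 94 86.
Concatenated (18 bytes): F3 80 B8 A3 EA 94 9D F2 9D 85 80 EF A1 A4 F3 BC 94 86.

F3 80 B8 A3 EA 94 9D F2 9D 85 80 EF A1 A4 F3 BC 94 86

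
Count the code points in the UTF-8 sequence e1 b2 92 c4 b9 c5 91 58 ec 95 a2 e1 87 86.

Byte at offset 0: 0xE1 = 11100001 → 3-byte char (#1). Advance 3.
Byte at offset 3: 0xC4 = 11000100 → 2-byte char (#2). Advance 2.
Byte at offset 5: 0xC5 = 11000101 → 2-byte char (#3). Advance 2.
Byte at offset 7: 0x58 = 01011000 → 1-byte char (#4). Advance 1.
Byte at offset 8: 0xEC = 11101100 → 3-byte char (#5). Advance 3.
Byte at offset 11: 0xE1 = 11100001 → 3-byte char (#6). Advance 3.
Reached end at offset 14 after 6 code points.

6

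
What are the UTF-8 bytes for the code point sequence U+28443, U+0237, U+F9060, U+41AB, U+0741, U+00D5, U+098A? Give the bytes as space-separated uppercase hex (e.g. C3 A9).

F0 A8 91 83 C8 B7 F3 B9 81 A0 E4 86 AB DD 81 C3 95 E0 A6 8A

U+28443: 4-byte form → F0 A8 91 83.
U+0237: 2-byte form → C8 B7.
U+F9060: 4-byte form → F3 B9 81 A0.
U+41AB: 3-byte form → E4 86 AB.
U+0741: 2-byte form → DD 81.
U+00D5: 2-byte form → C3 95.
U+098A: 3-byte form → E0 A6 8A.
Concatenated (20 bytes): F0 A8 91 83 C8 B7 F3 B9 81 A0 E4 86 AB DD 81 C3 95 E0 A6 8A.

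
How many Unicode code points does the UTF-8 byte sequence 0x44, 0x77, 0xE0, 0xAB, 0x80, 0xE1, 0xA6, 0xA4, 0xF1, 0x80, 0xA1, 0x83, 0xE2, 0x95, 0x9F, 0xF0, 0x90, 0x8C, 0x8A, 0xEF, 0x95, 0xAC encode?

8

Byte at offset 0: 0x44 = 01000100 → 1-byte char (#1). Advance 1.
Byte at offset 1: 0x77 = 01110111 → 1-byte char (#2). Advance 1.
Byte at offset 2: 0xE0 = 11100000 → 3-byte char (#3). Advance 3.
Byte at offset 5: 0xE1 = 11100001 → 3-byte char (#4). Advance 3.
Byte at offset 8: 0xF1 = 11110001 → 4-byte char (#5). Advance 4.
Byte at offset 12: 0xE2 = 11100010 → 3-byte char (#6). Advance 3.
Byte at offset 15: 0xF0 = 11110000 → 4-byte char (#7). Advance 4.
Byte at offset 19: 0xEF = 11101111 → 3-byte char (#8). Advance 3.
Reached end at offset 22 after 8 code points.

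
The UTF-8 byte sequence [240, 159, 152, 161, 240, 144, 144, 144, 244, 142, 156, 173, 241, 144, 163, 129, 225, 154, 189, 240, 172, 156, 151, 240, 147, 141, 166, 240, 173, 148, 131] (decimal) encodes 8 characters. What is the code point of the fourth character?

Offset 0: leading byte 0xF0 = 11110000 → 4-byte char #1 = F0 9F 98 A1.
Offset 4: leading byte 0xF0 = 11110000 → 4-byte char #2 = F0 90 90 90.
Offset 8: leading byte 0xF4 = 11110100 → 4-byte char #3 = F4 8E 9C AD.
Offset 12: leading byte 0xF1 = 11110001 → 4-byte char #4 = F1 90 A3 81.
Leading byte 0xF1 = 11110001 matches 11110xxx → 4-byte sequence.
Byte 1: 0xF1 = 11110001, payload 001 (3 bits).
Byte 2: 0x90 = 10010000 (10xxxxxx ✓), payload 010000.
Byte 3: 0xA3 = 10100011 (10xxxxxx ✓), payload 100011.
Byte 4: 0x81 = 10000001 (10xxxxxx ✓), payload 000001.
Concatenate: 001010000100011000001 = 0x508C1 (21 bits → U+508C1).

U+508C1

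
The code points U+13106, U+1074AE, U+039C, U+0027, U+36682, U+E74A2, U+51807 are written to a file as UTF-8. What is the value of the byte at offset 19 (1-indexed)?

0xA2

1-indexed offset 19 is 0-indexed offset 18.
U+13106 → 4-byte form F0 93 84 86 at offsets 0–3.
U+1074AE → 4-byte form F4 87 92 AE at offsets 4–7.
U+039C → 2-byte form CE 9C at offsets 8–9.
U+0027 → 1-byte form 27 at offsets 10–10.
U+36682 → 4-byte form F0 B6 9A 82 at offsets 11–14.
U+E74A2 → 4-byte form F3 A7 92 A2 at offsets 15–18.
Offset 18 falls in char 6's range; it's byte 4 of F3 A7 92 A2 = 0xA2.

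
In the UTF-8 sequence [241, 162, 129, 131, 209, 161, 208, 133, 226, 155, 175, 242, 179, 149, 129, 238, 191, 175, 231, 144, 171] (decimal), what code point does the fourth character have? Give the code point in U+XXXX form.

U+26EF

Offset 0: leading byte 0xF1 = 11110001 → 4-byte char #1 = F1 A2 81 83.
Offset 4: leading byte 0xD1 = 11010001 → 2-byte char #2 = D1 A1.
Offset 6: leading byte 0xD0 = 11010000 → 2-byte char #3 = D0 85.
Offset 8: leading byte 0xE2 = 11100010 → 3-byte char #4 = E2 9B AF.
Leading byte 0xE2 = 11100010 matches 1110xxxx → 3-byte sequence.
Byte 1: 0xE2 = 11100010, payload 0010 (4 bits).
Byte 2: 0x9B = 10011011 (10xxxxxx ✓), payload 011011.
Byte 3: 0xAF = 10101111 (10xxxxxx ✓), payload 101111.
Concatenate: 0010011011101111 = 0x26EF (16 bits → U+26EF).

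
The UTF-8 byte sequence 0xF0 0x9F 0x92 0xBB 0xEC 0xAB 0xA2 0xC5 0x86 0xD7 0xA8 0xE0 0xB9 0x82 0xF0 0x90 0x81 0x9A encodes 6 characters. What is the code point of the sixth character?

U+1005A

Offset 0: leading byte 0xF0 = 11110000 → 4-byte char #1 = F0 9F 92 BB.
Offset 4: leading byte 0xEC = 11101100 → 3-byte char #2 = EC AB A2.
Offset 7: leading byte 0xC5 = 11000101 → 2-byte char #3 = C5 86.
Offset 9: leading byte 0xD7 = 11010111 → 2-byte char #4 = D7 A8.
Offset 11: leading byte 0xE0 = 11100000 → 3-byte char #5 = E0 B9 82.
Offset 14: leading byte 0xF0 = 11110000 → 4-byte char #6 = F0 90 81 9A.
Leading byte 0xF0 = 11110000 matches 11110xxx → 4-byte sequence.
Byte 1: 0xF0 = 11110000, payload 000 (3 bits).
Byte 2: 0x90 = 10010000 (10xxxxxx ✓), payload 010000.
Byte 3: 0x81 = 10000001 (10xxxxxx ✓), payload 000001.
Byte 4: 0x9A = 10011010 (10xxxxxx ✓), payload 011010.
Concatenate: 000010000000001011010 = 0x1005A (21 bits → U+1005A).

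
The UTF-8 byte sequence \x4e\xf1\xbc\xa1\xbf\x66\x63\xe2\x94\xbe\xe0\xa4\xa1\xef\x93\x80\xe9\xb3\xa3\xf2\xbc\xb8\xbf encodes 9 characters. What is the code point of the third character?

U+0066

Offset 0: leading byte 0x4E = 01001110 → 1-byte char #1 = 4E.
Offset 1: leading byte 0xF1 = 11110001 → 4-byte char #2 = F1 BC A1 BF.
Offset 5: leading byte 0x66 = 01100110 → 1-byte char #3 = 66.
Leading byte 0x66 = 01100110 matches 0xxxxxxx → 1-byte sequence.
Byte 1: 0x66 = 01100110, payload 1100110 (7 bits).
Concatenate: 1100110 = 0x66 (7 bits → U+0066).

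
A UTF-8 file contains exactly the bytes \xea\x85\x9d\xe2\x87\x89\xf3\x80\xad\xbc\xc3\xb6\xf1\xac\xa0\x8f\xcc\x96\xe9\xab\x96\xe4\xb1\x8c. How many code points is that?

Byte at offset 0: 0xEA = 11101010 → 3-byte char (#1). Advance 3.
Byte at offset 3: 0xE2 = 11100010 → 3-byte char (#2). Advance 3.
Byte at offset 6: 0xF3 = 11110011 → 4-byte char (#3). Advance 4.
Byte at offset 10: 0xC3 = 11000011 → 2-byte char (#4). Advance 2.
Byte at offset 12: 0xF1 = 11110001 → 4-byte char (#5). Advance 4.
Byte at offset 16: 0xCC = 11001100 → 2-byte char (#6). Advance 2.
Byte at offset 18: 0xE9 = 11101001 → 3-byte char (#7). Advance 3.
Byte at offset 21: 0xE4 = 11100100 → 3-byte char (#8). Advance 3.
Reached end at offset 24 after 8 code points.

8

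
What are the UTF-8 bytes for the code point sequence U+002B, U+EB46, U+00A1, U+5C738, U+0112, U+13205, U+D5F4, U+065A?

U+002B: 1-byte form → 2B.
U+EB46: 3-byte form → EE AD 86.
U+00A1: 2-byte form → C2 A1.
U+5C738: 4-byte form → F1 9C 9C B8.
U+0112: 2-byte form → C4 92.
U+13205: 4-byte form → F0 93 88 85.
U+D5F4: 3-byte form → ED 97 B4.
U+065A: 2-byte form → D9 9A.
Concatenated (21 bytes): 2B EE AD 86 C2 A1 F1 9C 9C B8 C4 92 F0 93 88 85 ED 97 B4 D9 9A.

2B EE AD 86 C2 A1 F1 9C 9C B8 C4 92 F0 93 88 85 ED 97 B4 D9 9A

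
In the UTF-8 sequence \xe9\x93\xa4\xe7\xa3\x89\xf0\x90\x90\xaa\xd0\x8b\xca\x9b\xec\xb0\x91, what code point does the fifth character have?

Offset 0: leading byte 0xE9 = 11101001 → 3-byte char #1 = E9 93 A4.
Offset 3: leading byte 0xE7 = 11100111 → 3-byte char #2 = E7 A3 89.
Offset 6: leading byte 0xF0 = 11110000 → 4-byte char #3 = F0 90 90 AA.
Offset 10: leading byte 0xD0 = 11010000 → 2-byte char #4 = D0 8B.
Offset 12: leading byte 0xCA = 11001010 → 2-byte char #5 = CA 9B.
Leading byte 0xCA = 11001010 matches 110xxxxx → 2-byte sequence.
Byte 1: 0xCA = 11001010, payload 01010 (5 bits).
Byte 2: 0x9B = 10011011 (10xxxxxx ✓), payload 011011.
Concatenate: 01010011011 = 0x29B (11 bits → U+029B).

U+029B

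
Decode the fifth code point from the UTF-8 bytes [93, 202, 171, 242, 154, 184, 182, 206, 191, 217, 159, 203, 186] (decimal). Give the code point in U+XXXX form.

Offset 0: leading byte 0x5D = 01011101 → 1-byte char #1 = 5D.
Offset 1: leading byte 0xCA = 11001010 → 2-byte char #2 = CA AB.
Offset 3: leading byte 0xF2 = 11110010 → 4-byte char #3 = F2 9A B8 B6.
Offset 7: leading byte 0xCE = 11001110 → 2-byte char #4 = CE BF.
Offset 9: leading byte 0xD9 = 11011001 → 2-byte char #5 = D9 9F.
Leading byte 0xD9 = 11011001 matches 110xxxxx → 2-byte sequence.
Byte 1: 0xD9 = 11011001, payload 11001 (5 bits).
Byte 2: 0x9F = 10011111 (10xxxxxx ✓), payload 011111.
Concatenate: 11001011111 = 0x65F (11 bits → U+065F).

U+065F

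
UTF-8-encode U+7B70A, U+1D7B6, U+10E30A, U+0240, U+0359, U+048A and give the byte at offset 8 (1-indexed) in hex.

1-indexed offset 8 is 0-indexed offset 7.
U+7B70A → 4-byte form F1 BB 9C 8A at offsets 0–3.
U+1D7B6 → 4-byte form F0 9D 9E B6 at offsets 4–7.
Offset 7 falls in char 2's range; it's byte 4 of F0 9D 9E B6 = 0xB6.

0xB6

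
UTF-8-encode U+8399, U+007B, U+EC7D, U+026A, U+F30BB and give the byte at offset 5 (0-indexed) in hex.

U+8399 → 3-byte form E8 8E 99 at offsets 0–2.
U+007B → 1-byte form 7B at offsets 3–3.
U+EC7D → 3-byte form EE B1 BD at offsets 4–6.
Offset 5 falls in char 3's range; it's byte 2 of EE B1 BD = 0xB1.

0xB1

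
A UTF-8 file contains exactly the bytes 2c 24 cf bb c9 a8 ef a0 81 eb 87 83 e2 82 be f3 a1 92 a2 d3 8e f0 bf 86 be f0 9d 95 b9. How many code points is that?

11

Byte at offset 0: 0x2C = 00101100 → 1-byte char (#1). Advance 1.
Byte at offset 1: 0x24 = 00100100 → 1-byte char (#2). Advance 1.
Byte at offset 2: 0xCF = 11001111 → 2-byte char (#3). Advance 2.
Byte at offset 4: 0xC9 = 11001001 → 2-byte char (#4). Advance 2.
Byte at offset 6: 0xEF = 11101111 → 3-byte char (#5). Advance 3.
Byte at offset 9: 0xEB = 11101011 → 3-byte char (#6). Advance 3.
Byte at offset 12: 0xE2 = 11100010 → 3-byte char (#7). Advance 3.
Byte at offset 15: 0xF3 = 11110011 → 4-byte char (#8). Advance 4.
Byte at offset 19: 0xD3 = 11010011 → 2-byte char (#9). Advance 2.
Byte at offset 21: 0xF0 = 11110000 → 4-byte char (#10). Advance 4.
Byte at offset 25: 0xF0 = 11110000 → 4-byte char (#11). Advance 4.
Reached end at offset 29 after 11 code points.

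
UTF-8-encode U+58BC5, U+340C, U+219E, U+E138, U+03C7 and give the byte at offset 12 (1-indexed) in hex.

1-indexed offset 12 is 0-indexed offset 11.
U+58BC5 → 4-byte form F1 98 AF 85 at offsets 0–3.
U+340C → 3-byte form E3 90 8C at offsets 4–6.
U+219E → 3-byte form E2 86 9E at offsets 7–9.
U+E138 → 3-byte form EE 84 B8 at offsets 10–12.
Offset 11 falls in char 4's range; it's byte 2 of EE 84 B8 = 0x84.

0x84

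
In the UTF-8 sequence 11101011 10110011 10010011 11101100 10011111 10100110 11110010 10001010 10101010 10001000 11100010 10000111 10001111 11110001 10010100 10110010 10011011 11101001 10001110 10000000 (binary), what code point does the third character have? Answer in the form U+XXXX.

U+8AA88

Offset 0: leading byte 0xEB = 11101011 → 3-byte char #1 = EB B3 93.
Offset 3: leading byte 0xEC = 11101100 → 3-byte char #2 = EC 9F A6.
Offset 6: leading byte 0xF2 = 11110010 → 4-byte char #3 = F2 8A AA 88.
Leading byte 0xF2 = 11110010 matches 11110xxx → 4-byte sequence.
Byte 1: 0xF2 = 11110010, payload 010 (3 bits).
Byte 2: 0x8A = 10001010 (10xxxxxx ✓), payload 001010.
Byte 3: 0xAA = 10101010 (10xxxxxx ✓), payload 101010.
Byte 4: 0x88 = 10001000 (10xxxxxx ✓), payload 001000.
Concatenate: 010001010101010001000 = 0x8AA88 (21 bits → U+8AA88).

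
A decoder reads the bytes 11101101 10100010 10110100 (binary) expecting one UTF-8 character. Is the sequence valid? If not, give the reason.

invalid (encodes a surrogate (U+D800–U+DFFF))

Structurally a 3-byte sequence; payload = 0xD8B4.
But 0xD8B4 is in U+D800–U+DFFF, the surrogate range. Surrogates are not Unicode scalar values and are forbidden in UTF-8.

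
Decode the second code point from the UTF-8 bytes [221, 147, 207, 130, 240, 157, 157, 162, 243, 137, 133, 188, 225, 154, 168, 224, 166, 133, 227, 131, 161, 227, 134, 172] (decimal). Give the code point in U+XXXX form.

Offset 0: leading byte 0xDD = 11011101 → 2-byte char #1 = DD 93.
Offset 2: leading byte 0xCF = 11001111 → 2-byte char #2 = CF 82.
Leading byte 0xCF = 11001111 matches 110xxxxx → 2-byte sequence.
Byte 1: 0xCF = 11001111, payload 01111 (5 bits).
Byte 2: 0x82 = 10000010 (10xxxxxx ✓), payload 000010.
Concatenate: 01111000010 = 0x3C2 (11 bits → U+03C2).

U+03C2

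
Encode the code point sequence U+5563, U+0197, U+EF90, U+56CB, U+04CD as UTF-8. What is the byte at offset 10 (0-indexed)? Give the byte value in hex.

0x8B

U+5563 → 3-byte form E5 95 A3 at offsets 0–2.
U+0197 → 2-byte form C6 97 at offsets 3–4.
U+EF90 → 3-byte form EE BE 90 at offsets 5–7.
U+56CB → 3-byte form E5 9B 8B at offsets 8–10.
Offset 10 falls in char 4's range; it's byte 3 of E5 9B 8B = 0x8B.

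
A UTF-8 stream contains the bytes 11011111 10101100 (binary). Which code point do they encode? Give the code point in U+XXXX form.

U+07EC

Leading byte 0xDF = 11011111 matches 110xxxxx → 2-byte sequence.
Byte 1: 0xDF = 11011111, payload 11111 (5 bits).
Byte 2: 0xAC = 10101100 (10xxxxxx ✓), payload 101100.
Concatenate: 11111101100 = 0x7EC (11 bits → U+07EC).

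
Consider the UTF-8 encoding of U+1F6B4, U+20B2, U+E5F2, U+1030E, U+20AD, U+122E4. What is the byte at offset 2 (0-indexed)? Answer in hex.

0x9A

U+1F6B4 → 4-byte form F0 9F 9A B4 at offsets 0–3.
Offset 2 falls in char 1's range; it's byte 3 of F0 9F 9A B4 = 0x9A.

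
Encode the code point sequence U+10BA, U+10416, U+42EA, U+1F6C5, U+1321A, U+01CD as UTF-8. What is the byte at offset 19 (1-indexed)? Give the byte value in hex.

0xC7

1-indexed offset 19 is 0-indexed offset 18.
U+10BA → 3-byte form E1 82 BA at offsets 0–2.
U+10416 → 4-byte form F0 90 90 96 at offsets 3–6.
U+42EA → 3-byte form E4 8B AA at offsets 7–9.
U+1F6C5 → 4-byte form F0 9F 9B 85 at offsets 10–13.
U+1321A → 4-byte form F0 93 88 9A at offsets 14–17.
U+01CD → 2-byte form C7 8D at offsets 18–19.
Offset 18 falls in char 6's range; it's byte 1 of C7 8D = 0xC7.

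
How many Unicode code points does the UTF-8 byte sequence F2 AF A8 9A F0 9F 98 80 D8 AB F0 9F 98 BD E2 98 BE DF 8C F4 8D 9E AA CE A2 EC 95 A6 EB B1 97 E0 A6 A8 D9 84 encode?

12

Byte at offset 0: 0xF2 = 11110010 → 4-byte char (#1). Advance 4.
Byte at offset 4: 0xF0 = 11110000 → 4-byte char (#2). Advance 4.
Byte at offset 8: 0xD8 = 11011000 → 2-byte char (#3). Advance 2.
Byte at offset 10: 0xF0 = 11110000 → 4-byte char (#4). Advance 4.
Byte at offset 14: 0xE2 = 11100010 → 3-byte char (#5). Advance 3.
Byte at offset 17: 0xDF = 11011111 → 2-byte char (#6). Advance 2.
Byte at offset 19: 0xF4 = 11110100 → 4-byte char (#7). Advance 4.
Byte at offset 23: 0xCE = 11001110 → 2-byte char (#8). Advance 2.
Byte at offset 25: 0xEC = 11101100 → 3-byte char (#9). Advance 3.
Byte at offset 28: 0xEB = 11101011 → 3-byte char (#10). Advance 3.
Byte at offset 31: 0xE0 = 11100000 → 3-byte char (#11). Advance 3.
Byte at offset 34: 0xD9 = 11011001 → 2-byte char (#12). Advance 2.
Reached end at offset 36 after 12 code points.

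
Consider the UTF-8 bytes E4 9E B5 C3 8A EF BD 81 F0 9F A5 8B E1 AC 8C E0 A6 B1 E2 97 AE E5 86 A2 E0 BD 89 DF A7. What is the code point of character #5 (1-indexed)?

U+1B0C

Offset 0: leading byte 0xE4 = 11100100 → 3-byte char #1 = E4 9E B5.
Offset 3: leading byte 0xC3 = 11000011 → 2-byte char #2 = C3 8A.
Offset 5: leading byte 0xEF = 11101111 → 3-byte char #3 = EF BD 81.
Offset 8: leading byte 0xF0 = 11110000 → 4-byte char #4 = F0 9F A5 8B.
Offset 12: leading byte 0xE1 = 11100001 → 3-byte char #5 = E1 AC 8C.
Leading byte 0xE1 = 11100001 matches 1110xxxx → 3-byte sequence.
Byte 1: 0xE1 = 11100001, payload 0001 (4 bits).
Byte 2: 0xAC = 10101100 (10xxxxxx ✓), payload 101100.
Byte 3: 0x8C = 10001100 (10xxxxxx ✓), payload 001100.
Concatenate: 0001101100001100 = 0x1B0C (16 bits → U+1B0C).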